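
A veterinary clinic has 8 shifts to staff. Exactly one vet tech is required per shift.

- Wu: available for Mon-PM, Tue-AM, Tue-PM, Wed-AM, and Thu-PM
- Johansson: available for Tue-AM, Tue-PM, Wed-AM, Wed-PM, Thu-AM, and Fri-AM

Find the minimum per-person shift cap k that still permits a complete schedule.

With 2 vet techs and 8 worker-slots to fill, someone must work at least ⌈8/2⌉ = 4 shifts, so k ≥ 4.
k = 4 works: Mon-PM→Wu, Tue-AM→Wu, Tue-PM→Wu, Wed-AM→Johansson, Wed-PM→Johansson, Thu-AM→Johansson, Thu-PM→Wu, Fri-AM→Johansson.
Loads: Wu 4, Johansson 4 — all ≤ 4.

4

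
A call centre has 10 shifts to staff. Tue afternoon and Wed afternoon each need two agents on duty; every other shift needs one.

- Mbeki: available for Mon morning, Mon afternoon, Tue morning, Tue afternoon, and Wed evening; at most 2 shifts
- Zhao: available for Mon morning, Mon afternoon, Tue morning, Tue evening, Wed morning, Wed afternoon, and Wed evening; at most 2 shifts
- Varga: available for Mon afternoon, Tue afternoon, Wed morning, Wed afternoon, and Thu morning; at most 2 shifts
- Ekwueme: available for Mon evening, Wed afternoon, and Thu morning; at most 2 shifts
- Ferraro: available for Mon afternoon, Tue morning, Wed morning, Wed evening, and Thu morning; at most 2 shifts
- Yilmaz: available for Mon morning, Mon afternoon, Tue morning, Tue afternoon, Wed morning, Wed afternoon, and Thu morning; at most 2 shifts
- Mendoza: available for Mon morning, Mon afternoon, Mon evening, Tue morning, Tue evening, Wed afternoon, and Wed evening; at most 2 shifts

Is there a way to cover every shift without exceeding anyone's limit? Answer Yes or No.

Yes

One valid schedule: Mon morning→Mbeki, Mon afternoon→Yilmaz, Mon evening→Ekwueme, Tue morning→Ferraro, Tue afternoon→Mbeki+Varga, Tue evening→Zhao, Wed morning→Zhao, Wed afternoon→Ekwueme+Yilmaz, Wed evening→Ferraro, Thu morning→Varga.
Loads: Mbeki 2/2, Zhao 2/2, Varga 2/2, Ekwueme 2/2, Ferraro 2/2, Yilmaz 2/2, Mendoza 0/2 — all within limits.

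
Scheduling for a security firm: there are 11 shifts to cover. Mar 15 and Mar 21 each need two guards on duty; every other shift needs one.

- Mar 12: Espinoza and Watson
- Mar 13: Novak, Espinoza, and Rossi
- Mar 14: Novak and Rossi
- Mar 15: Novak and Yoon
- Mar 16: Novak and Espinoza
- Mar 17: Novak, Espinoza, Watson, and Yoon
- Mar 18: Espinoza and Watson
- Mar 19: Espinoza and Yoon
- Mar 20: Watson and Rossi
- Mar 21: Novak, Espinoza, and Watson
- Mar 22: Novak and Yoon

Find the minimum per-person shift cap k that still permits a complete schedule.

3

With 5 guards and 13 worker-slots to fill, someone must work at least ⌈13/5⌉ = 3 shifts, so k ≥ 3.
k = 3 works: Mar 12→Espinoza, Mar 13→Rossi, Mar 14→Novak, Mar 15→Novak+Yoon, Mar 16→Novak, Mar 17→Watson, Mar 18→Espinoza, Mar 19→Yoon, Mar 20→Watson, Mar 21→Espinoza+Watson, Mar 22→Yoon.
Loads: Novak 3, Espinoza 3, Watson 3, Rossi 1, Yoon 3 — all ≤ 3.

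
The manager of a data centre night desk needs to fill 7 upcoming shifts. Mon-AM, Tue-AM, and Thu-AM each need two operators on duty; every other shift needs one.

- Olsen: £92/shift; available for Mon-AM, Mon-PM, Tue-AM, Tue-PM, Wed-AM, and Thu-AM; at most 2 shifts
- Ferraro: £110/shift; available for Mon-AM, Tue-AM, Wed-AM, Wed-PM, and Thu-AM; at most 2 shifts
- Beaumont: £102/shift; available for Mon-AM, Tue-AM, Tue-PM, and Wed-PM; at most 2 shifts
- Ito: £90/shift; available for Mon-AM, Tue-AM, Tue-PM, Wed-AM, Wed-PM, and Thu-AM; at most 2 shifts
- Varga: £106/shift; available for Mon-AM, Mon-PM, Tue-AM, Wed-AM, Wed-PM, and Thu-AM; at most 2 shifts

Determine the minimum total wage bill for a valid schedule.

£1000

Picking the cheapest available operator for each shift independently would cost £908, but that ignores the shift limits.
An optimal schedule: Mon-AM→Beaumont+Ito, Mon-PM→Olsen, Tue-AM→Beaumont+Varga, Tue-PM→Olsen, Wed-AM→Ferraro, Wed-PM→Ferraro, Thu-AM→Ito+Varga.
Total: 102 + 90 + 92 + 102 + 106 + 92 + 110 + 110 + 90 + 106 = £1000.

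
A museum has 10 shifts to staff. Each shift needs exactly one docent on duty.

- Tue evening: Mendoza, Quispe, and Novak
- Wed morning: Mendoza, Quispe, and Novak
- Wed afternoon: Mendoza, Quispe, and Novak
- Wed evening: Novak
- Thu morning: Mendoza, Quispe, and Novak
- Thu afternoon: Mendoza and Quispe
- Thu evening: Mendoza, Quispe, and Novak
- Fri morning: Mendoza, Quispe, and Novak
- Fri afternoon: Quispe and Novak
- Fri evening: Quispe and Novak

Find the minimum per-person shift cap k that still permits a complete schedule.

4

With 3 docents and 10 worker-slots to fill, someone must work at least ⌈10/3⌉ = 4 shifts, so k ≥ 4.
k = 4 works: Tue evening→Mendoza, Wed morning→Mendoza, Wed afternoon→Mendoza, Wed evening→Novak, Thu morning→Quispe, Thu afternoon→Mendoza, Thu evening→Quispe, Fri morning→Novak, Fri afternoon→Quispe, Fri evening→Quispe.
Loads: Mendoza 4, Quispe 4, Novak 2 — all ≤ 4.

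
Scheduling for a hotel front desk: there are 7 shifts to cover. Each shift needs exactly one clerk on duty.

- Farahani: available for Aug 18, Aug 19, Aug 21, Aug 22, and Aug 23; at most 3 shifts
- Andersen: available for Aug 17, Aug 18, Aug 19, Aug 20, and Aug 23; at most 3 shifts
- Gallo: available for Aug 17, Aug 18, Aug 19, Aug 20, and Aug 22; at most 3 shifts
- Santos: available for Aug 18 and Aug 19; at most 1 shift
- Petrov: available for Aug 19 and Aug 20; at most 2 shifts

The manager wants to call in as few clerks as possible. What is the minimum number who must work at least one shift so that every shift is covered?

3

7 slots to fill and no one can take more than 3, so at least ⌈7/3⌉ = 3 clerks are needed.
Farahani, Andersen, and Gallo alone can cover everything: Aug 17→Andersen, Aug 18→Andersen, Aug 19→Gallo, Aug 20→Andersen, Aug 21→Farahani, Aug 22→Farahani, Aug 23→Farahani.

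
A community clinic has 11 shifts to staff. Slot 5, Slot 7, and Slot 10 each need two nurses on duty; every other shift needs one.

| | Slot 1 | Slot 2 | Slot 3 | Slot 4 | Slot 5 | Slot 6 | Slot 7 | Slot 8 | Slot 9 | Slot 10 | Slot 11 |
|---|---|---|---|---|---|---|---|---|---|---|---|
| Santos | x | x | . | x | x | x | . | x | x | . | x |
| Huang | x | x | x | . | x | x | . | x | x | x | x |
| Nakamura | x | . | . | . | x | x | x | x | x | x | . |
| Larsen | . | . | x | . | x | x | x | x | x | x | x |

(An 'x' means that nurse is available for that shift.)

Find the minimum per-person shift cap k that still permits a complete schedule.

4

With 4 nurses and 14 worker-slots to fill, someone must work at least ⌈14/4⌉ = 4 shifts, so k ≥ 4.
k = 4 works: Slot 1→Santos, Slot 2→Santos, Slot 3→Huang, Slot 4→Santos, Slot 5→Nakamura+Larsen, Slot 6→Huang, Slot 7→Nakamura+Larsen, Slot 8→Huang, Slot 9→Nakamura, Slot 10→Huang+Nakamura, Slot 11→Santos.
Loads: Santos 4, Huang 4, Nakamura 4, Larsen 2 — all ≤ 4.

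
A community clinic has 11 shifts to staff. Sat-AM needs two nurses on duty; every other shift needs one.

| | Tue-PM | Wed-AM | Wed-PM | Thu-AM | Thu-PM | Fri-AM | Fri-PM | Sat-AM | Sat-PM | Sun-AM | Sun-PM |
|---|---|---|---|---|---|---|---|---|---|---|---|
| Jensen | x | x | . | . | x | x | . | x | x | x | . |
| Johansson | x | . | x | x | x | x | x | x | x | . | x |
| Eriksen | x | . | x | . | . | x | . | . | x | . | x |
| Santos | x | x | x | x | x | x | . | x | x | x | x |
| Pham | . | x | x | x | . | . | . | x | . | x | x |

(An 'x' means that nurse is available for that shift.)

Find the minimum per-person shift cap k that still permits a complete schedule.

With 5 nurses and 12 worker-slots to fill, someone must work at least ⌈12/5⌉ = 3 shifts, so k ≥ 3.
k = 3 works: Tue-PM→Johansson, Wed-AM→Jensen, Wed-PM→Eriksen, Thu-AM→Johansson, Thu-PM→Jensen, Fri-AM→Eriksen, Fri-PM→Johansson, Sat-AM→Santos+Pham, Sat-PM→Eriksen, Sun-AM→Jensen, Sun-PM→Santos.
Loads: Jensen 3, Johansson 3, Eriksen 3, Santos 2, Pham 1 — all ≤ 3.

3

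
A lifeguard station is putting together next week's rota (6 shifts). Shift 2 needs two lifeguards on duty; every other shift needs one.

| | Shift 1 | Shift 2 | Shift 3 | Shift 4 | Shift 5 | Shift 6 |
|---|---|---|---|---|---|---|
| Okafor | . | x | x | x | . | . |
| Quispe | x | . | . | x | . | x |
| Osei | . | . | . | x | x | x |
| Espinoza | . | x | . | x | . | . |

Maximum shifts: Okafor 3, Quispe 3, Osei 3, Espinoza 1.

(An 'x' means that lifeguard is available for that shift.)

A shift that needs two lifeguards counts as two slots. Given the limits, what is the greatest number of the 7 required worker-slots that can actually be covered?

Total capacity across all lifeguards is 3+3+3+1 = 10, and 7 slots are needed, so at most 7 can be filled.
An assignment achieving 7: Shift 1→Quispe, Shift 2→Okafor+Espinoza, Shift 3→Okafor, Shift 4→Okafor, Shift 5→Osei, Shift 6→Quispe.
Loads: Okafor 3/3, Quispe 2/3, Osei 1/3, Espinoza 1/1.

7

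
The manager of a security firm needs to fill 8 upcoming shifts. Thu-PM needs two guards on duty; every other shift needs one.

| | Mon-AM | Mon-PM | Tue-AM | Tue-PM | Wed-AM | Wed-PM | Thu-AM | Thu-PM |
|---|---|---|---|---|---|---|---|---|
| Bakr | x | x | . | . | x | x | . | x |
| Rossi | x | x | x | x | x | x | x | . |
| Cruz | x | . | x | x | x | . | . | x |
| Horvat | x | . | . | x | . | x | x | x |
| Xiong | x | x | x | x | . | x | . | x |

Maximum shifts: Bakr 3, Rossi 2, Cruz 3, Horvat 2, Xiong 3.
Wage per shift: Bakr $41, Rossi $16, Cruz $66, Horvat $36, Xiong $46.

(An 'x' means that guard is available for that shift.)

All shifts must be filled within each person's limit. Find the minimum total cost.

$319

Picking the cheapest available guard for each shift independently would cost $189, but that ignores the shift limits.
An optimal schedule: Mon-AM→Bakr, Mon-PM→Rossi, Tue-AM→Xiong, Tue-PM→Horvat, Wed-AM→Bakr, Wed-PM→Horvat, Thu-AM→Rossi, Thu-PM→Bakr+Xiong.
Total: 41 + 16 + 46 + 36 + 41 + 36 + 16 + 41 + 46 = $319.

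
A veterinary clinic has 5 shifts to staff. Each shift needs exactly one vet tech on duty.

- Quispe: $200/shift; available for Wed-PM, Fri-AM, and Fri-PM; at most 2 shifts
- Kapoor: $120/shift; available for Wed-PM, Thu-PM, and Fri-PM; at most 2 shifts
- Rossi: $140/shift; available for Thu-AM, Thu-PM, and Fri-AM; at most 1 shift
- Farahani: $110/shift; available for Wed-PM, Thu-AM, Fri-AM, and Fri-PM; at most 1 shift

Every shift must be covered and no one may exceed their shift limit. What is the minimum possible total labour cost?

Picking the cheapest available vet tech for each shift independently would cost $560, but that ignores the shift limits.
An optimal schedule: Wed-PM→Kapoor, Thu-AM→Farahani, Thu-PM→Kapoor, Fri-AM→Rossi, Fri-PM→Quispe.
Total: 120 + 110 + 120 + 140 + 200 = $690.

$690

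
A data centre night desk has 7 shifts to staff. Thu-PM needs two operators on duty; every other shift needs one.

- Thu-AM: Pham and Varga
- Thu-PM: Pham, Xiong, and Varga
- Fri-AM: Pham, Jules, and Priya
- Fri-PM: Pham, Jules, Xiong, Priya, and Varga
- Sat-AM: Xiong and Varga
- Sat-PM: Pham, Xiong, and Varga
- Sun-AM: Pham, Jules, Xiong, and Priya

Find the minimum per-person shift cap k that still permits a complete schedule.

2

With 5 operators and 8 worker-slots to fill, someone must work at least ⌈8/5⌉ = 2 shifts, so k ≥ 2.
k = 2 works: Thu-AM→Pham, Thu-PM→Pham+Xiong, Fri-AM→Jules, Fri-PM→Priya, Sat-AM→Xiong, Sat-PM→Varga, Sun-AM→Jules.
Loads: Pham 2, Jules 2, Xiong 2, Priya 1, Varga 1 — all ≤ 2.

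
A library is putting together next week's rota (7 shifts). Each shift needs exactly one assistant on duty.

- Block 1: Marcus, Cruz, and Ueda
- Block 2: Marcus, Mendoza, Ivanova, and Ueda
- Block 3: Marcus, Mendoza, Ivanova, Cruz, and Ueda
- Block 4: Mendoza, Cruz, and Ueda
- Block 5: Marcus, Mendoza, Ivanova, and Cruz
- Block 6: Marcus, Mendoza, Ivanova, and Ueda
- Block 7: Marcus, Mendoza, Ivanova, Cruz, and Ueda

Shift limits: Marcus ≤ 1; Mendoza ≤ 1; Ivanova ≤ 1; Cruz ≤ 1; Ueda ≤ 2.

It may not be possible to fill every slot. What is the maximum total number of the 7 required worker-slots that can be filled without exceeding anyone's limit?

6

Total capacity across all assistants is 1+1+1+1+2 = 6, and 7 slots are needed, so at most 6 can be filled.
An assignment achieving 6: Block 1→Marcus, Block 2→Ivanova, Block 3→Ueda, Block 4→Mendoza, Block 5→Cruz, Block 6→Ueda.
Loads: Marcus 1/1, Mendoza 1/1, Ivanova 1/1, Cruz 1/1, Ueda 2/2.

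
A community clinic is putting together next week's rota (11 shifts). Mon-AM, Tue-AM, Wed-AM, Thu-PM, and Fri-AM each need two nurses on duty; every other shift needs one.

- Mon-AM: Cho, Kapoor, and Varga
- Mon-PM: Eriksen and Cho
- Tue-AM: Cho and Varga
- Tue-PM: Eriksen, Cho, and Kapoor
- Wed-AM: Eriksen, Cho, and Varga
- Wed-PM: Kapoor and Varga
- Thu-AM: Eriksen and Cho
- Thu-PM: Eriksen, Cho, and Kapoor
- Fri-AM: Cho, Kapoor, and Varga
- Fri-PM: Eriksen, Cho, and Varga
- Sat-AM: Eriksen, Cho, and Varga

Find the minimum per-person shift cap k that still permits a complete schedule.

With 4 nurses and 16 worker-slots to fill, someone must work at least ⌈16/4⌉ = 4 shifts, so k ≥ 4.
k = 4 works: Mon-AM→Cho+Kapoor, Mon-PM→Eriksen, Tue-AM→Cho+Varga, Tue-PM→Eriksen, Wed-AM→Eriksen+Cho, Wed-PM→Kapoor, Thu-AM→Eriksen, Thu-PM→Cho+Kapoor, Fri-AM→Kapoor+Varga, Fri-PM→Varga, Sat-AM→Varga.
Loads: Eriksen 4, Cho 4, Kapoor 4, Varga 4 — all ≤ 4.

4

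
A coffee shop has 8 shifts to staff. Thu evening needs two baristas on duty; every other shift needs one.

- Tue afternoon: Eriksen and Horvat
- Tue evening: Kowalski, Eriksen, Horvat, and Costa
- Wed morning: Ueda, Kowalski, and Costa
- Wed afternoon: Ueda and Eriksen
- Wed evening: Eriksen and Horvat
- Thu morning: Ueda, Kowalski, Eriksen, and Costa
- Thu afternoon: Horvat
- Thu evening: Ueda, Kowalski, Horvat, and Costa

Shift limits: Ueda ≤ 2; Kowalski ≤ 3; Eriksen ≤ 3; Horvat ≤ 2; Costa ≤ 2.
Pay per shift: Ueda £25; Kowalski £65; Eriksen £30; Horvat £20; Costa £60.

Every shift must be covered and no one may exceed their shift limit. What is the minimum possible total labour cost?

Thu afternoon can only be covered by Horvat, so that assignment is forced.
Picking the cheapest available barista for each shift independently would cost £200, but that ignores the shift limits.
An optimal schedule: Tue afternoon→Horvat, Tue evening→Eriksen, Wed morning→Costa, Wed afternoon→Ueda, Wed evening→Eriksen, Thu morning→Eriksen, Thu afternoon→Horvat, Thu evening→Ueda+Costa.
Total: 20 + 30 + 60 + 25 + 30 + 30 + 20 + 25 + 60 = £300.

£300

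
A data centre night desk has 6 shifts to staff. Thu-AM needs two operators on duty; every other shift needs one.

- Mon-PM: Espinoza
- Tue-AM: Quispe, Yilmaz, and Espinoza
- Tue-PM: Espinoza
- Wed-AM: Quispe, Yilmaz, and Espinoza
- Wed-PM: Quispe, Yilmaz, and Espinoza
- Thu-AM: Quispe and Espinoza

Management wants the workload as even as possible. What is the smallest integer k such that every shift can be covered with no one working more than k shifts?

3

With 3 operators and 7 worker-slots to fill, someone must work at least ⌈7/3⌉ = 3 shifts, so k ≥ 3.
k = 3 works: Mon-PM→Espinoza, Tue-AM→Quispe, Tue-PM→Espinoza, Wed-AM→Quispe, Wed-PM→Yilmaz, Thu-AM→Quispe+Espinoza.
Loads: Quispe 3, Yilmaz 1, Espinoza 3 — all ≤ 3.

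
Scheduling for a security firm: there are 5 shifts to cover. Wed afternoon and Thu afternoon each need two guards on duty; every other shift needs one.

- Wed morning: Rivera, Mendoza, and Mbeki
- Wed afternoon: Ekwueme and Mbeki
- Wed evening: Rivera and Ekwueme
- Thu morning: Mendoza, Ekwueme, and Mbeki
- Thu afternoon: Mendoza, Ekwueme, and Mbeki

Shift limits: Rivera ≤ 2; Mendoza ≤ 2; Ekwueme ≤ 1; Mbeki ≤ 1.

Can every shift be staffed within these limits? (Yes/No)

No

Shifts {Wed afternoon, Thu afternoon} need 4 worker-slots in total, but the guards available for any of those shifts (Mendoza, Ekwueme, and Mbeki) can supply at most 3 among them. So no valid schedule exists.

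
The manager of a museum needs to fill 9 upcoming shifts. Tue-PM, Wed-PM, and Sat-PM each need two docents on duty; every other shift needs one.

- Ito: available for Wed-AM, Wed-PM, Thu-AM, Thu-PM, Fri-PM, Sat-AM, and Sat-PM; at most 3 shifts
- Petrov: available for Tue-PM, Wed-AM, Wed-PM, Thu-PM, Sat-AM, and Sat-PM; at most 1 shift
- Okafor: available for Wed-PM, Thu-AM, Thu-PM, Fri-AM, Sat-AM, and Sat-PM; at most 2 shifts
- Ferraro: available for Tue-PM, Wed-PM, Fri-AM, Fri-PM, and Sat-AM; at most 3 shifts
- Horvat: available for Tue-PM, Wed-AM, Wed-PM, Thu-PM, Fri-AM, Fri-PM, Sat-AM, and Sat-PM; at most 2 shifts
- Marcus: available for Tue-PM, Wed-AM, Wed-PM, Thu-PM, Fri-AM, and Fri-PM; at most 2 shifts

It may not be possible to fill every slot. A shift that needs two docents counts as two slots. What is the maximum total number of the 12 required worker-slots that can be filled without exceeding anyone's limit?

12

Total capacity across all docents is 3+1+2+3+2+2 = 13, and 12 slots are needed, so at most 12 can be filled.
An assignment achieving 12: Tue-PM→Petrov+Ferraro, Wed-AM→Ito, Wed-PM→Ferraro+Marcus, Thu-AM→Ito, Thu-PM→Horvat, Fri-AM→Okafor, Fri-PM→Ito, Sat-AM→Ferraro, Sat-PM→Okafor+Horvat.
Loads: Ito 3/3, Petrov 1/1, Okafor 2/2, Ferraro 3/3, Horvat 2/2, Marcus 1/2.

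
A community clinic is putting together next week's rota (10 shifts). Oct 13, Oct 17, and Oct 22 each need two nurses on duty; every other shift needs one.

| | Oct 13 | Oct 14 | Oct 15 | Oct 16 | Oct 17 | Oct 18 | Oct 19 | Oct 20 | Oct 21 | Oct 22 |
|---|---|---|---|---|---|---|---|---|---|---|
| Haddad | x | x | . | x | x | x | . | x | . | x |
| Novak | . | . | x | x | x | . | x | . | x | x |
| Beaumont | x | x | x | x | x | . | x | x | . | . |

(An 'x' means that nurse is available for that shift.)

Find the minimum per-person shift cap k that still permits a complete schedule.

With 3 nurses and 13 worker-slots to fill, someone must work at least ⌈13/3⌉ = 5 shifts, so k ≥ 5.
k = 5 works: Oct 13→Haddad+Beaumont, Oct 14→Haddad, Oct 15→Novak, Oct 16→Beaumont, Oct 17→Novak+Beaumont, Oct 18→Haddad, Oct 19→Novak, Oct 20→Haddad, Oct 21→Novak, Oct 22→Haddad+Novak.
Loads: Haddad 5, Novak 5, Beaumont 3 — all ≤ 5.

5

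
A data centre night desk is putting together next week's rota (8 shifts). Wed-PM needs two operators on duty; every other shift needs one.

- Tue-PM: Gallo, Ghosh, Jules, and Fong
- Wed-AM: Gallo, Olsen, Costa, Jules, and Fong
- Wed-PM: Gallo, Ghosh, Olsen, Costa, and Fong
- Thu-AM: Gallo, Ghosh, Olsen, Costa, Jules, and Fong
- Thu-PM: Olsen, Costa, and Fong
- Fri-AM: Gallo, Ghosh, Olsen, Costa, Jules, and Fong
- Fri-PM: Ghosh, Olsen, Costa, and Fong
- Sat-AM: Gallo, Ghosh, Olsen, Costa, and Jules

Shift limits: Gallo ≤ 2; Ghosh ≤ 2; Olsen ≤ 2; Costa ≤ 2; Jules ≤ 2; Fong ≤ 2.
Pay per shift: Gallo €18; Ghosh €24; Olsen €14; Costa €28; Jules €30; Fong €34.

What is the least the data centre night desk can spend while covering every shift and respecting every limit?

€198

Picking the cheapest available operator for each shift independently would cost €134, but that ignores the shift limits.
An optimal schedule: Tue-PM→Gallo, Wed-AM→Gallo, Wed-PM→Ghosh+Costa, Thu-AM→Costa, Thu-PM→Olsen, Fri-AM→Jules, Fri-PM→Olsen, Sat-AM→Ghosh.
Total: 18 + 18 + 24 + 28 + 28 + 14 + 30 + 14 + 24 = €198.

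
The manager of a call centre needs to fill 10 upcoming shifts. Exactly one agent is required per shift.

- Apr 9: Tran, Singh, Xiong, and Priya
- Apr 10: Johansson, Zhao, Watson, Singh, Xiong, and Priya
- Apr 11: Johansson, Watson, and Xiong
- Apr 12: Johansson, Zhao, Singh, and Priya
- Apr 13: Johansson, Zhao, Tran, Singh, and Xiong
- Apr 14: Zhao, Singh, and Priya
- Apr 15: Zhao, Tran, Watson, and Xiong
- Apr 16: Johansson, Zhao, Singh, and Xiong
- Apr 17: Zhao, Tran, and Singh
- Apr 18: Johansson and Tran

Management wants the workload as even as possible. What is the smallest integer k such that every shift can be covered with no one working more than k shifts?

With 7 agents and 10 worker-slots to fill, someone must work at least ⌈10/7⌉ = 2 shifts, so k ≥ 2.
k = 2 works: Apr 9→Tran, Apr 10→Watson, Apr 11→Johansson, Apr 12→Singh, Apr 13→Xiong, Apr 14→Zhao, Apr 15→Tran, Apr 16→Singh, Apr 17→Zhao, Apr 18→Johansson.
Loads: Johansson 2, Zhao 2, Tran 2, Watson 1, Singh 2, Xiong 1, Priya 0 — all ≤ 2.

2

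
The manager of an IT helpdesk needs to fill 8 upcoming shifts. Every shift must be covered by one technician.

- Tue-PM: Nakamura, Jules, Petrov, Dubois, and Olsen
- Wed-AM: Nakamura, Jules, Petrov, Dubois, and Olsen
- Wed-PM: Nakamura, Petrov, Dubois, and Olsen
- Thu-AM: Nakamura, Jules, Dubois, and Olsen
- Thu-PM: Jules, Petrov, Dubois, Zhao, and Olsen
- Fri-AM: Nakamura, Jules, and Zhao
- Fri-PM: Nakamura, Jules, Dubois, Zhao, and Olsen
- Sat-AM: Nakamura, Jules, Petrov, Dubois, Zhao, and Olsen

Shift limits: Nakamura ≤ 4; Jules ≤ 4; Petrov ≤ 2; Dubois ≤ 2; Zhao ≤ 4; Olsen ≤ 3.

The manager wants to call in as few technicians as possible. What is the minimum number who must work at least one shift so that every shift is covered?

8 slots to fill and no one can take more than 4, so at least ⌈8/4⌉ = 2 technicians are needed.
Nakamura and Jules alone can cover everything: Tue-PM→Nakamura, Wed-AM→Nakamura, Wed-PM→Nakamura, Thu-AM→Nakamura, Thu-PM→Jules, Fri-AM→Jules, Fri-PM→Jules, Sat-AM→Jules.

2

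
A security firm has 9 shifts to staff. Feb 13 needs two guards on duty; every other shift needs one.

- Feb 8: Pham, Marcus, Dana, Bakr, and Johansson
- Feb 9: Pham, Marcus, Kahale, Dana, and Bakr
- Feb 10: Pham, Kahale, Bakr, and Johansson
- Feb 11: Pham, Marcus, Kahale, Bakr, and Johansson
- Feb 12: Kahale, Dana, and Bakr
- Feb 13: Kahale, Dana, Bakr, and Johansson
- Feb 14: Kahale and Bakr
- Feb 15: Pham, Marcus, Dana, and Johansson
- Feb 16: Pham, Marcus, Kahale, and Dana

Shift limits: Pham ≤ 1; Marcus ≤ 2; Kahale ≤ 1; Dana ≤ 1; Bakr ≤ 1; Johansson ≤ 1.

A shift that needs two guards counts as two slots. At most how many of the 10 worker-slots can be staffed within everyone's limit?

7

Total capacity across all guards is 1+2+1+1+1+1 = 7, and 10 slots are needed, so at most 7 can be filled.
An assignment achieving 7: Feb 10→Pham, Feb 12→Dana, Feb 13→Bakr+Johansson, Feb 14→Kahale, Feb 15→Marcus, Feb 16→Marcus.
Loads: Pham 1/1, Marcus 2/2, Kahale 1/1, Dana 1/1, Bakr 1/1, Johansson 1/1.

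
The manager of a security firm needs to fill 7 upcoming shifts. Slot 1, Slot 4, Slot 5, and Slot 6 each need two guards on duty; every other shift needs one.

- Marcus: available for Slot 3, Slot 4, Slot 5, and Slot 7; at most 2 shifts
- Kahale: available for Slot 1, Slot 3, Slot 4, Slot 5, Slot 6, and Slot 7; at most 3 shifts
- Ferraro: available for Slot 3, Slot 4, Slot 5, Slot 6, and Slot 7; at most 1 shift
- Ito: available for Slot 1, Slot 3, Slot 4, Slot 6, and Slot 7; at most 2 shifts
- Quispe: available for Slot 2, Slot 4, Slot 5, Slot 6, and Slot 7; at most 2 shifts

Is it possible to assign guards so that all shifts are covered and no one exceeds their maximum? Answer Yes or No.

Total capacity is 2+3+1+2+2 = 10 but 11 worker-slots are needed — infeasible.

No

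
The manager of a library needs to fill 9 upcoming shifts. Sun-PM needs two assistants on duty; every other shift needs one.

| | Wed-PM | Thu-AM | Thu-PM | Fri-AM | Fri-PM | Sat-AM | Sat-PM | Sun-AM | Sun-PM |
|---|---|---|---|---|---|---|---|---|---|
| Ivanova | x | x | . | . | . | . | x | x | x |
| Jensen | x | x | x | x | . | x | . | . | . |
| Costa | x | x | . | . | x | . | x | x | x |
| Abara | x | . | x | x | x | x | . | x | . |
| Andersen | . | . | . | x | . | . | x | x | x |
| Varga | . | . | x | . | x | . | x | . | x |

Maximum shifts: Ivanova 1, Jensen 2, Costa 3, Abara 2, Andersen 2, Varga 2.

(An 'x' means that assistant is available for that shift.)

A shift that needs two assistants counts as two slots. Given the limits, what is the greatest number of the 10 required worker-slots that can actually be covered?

Total capacity across all assistants is 1+2+3+2+2+2 = 12, and 10 slots are needed, so at most 10 can be filled.
An assignment achieving 10: Wed-PM→Costa, Thu-AM→Ivanova, Thu-PM→Jensen, Fri-AM→Abara, Fri-PM→Costa, Sat-AM→Jensen, Sat-PM→Costa, Sun-AM→Abara, Sun-PM→Andersen+Varga.
Loads: Ivanova 1/1, Jensen 2/2, Costa 3/3, Abara 2/2, Andersen 1/2, Varga 1/2.

10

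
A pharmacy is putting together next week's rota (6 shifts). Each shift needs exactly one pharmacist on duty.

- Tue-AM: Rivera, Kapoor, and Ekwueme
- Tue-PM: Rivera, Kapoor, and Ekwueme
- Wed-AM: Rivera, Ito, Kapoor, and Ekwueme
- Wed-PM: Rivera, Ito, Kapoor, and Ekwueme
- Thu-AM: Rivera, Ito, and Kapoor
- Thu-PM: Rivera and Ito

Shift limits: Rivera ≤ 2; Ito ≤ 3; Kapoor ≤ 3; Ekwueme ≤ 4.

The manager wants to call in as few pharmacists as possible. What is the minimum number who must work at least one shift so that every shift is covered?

6 slots to fill and no one can take more than 4, so at least ⌈6/4⌉ = 2 pharmacists are needed.
Rivera and Ekwueme alone can cover everything: Tue-AM→Ekwueme, Tue-PM→Ekwueme, Wed-AM→Ekwueme, Wed-PM→Ekwueme, Thu-AM→Rivera, Thu-PM→Rivera.

2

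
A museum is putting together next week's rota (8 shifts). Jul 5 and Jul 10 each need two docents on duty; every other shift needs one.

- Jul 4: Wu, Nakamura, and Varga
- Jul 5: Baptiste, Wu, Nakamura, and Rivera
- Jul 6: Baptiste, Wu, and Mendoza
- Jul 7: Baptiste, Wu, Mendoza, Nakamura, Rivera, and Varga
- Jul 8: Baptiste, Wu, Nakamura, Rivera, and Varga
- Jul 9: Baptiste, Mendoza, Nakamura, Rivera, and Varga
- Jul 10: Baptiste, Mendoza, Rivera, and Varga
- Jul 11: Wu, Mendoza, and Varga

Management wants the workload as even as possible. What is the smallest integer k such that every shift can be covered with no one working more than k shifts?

With 6 docents and 10 worker-slots to fill, someone must work at least ⌈10/6⌉ = 2 shifts, so k ≥ 2.
k = 2 works: Jul 4→Wu, Jul 5→Nakamura+Rivera, Jul 6→Baptiste, Jul 7→Mendoza, Jul 8→Baptiste, Jul 9→Mendoza, Jul 10→Rivera+Varga, Jul 11→Wu.
Loads: Baptiste 2, Wu 2, Mendoza 2, Nakamura 1, Rivera 2, Varga 1 — all ≤ 2.

2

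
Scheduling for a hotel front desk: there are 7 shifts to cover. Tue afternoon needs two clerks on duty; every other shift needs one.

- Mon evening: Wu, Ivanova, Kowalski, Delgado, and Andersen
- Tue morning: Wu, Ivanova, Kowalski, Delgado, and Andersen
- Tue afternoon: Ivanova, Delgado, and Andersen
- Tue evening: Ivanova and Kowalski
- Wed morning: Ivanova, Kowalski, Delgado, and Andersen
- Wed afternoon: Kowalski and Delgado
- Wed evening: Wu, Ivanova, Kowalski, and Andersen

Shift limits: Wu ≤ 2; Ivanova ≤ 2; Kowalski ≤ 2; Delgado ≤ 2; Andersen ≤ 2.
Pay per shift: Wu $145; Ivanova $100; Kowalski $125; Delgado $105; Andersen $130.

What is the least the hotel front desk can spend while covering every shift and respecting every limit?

Picking the cheapest available clerk for each shift independently would cost $810, but that ignores the shift limits.
An optimal schedule: Mon evening→Andersen, Tue morning→Andersen, Tue afternoon→Ivanova+Delgado, Tue evening→Ivanova, Wed morning→Kowalski, Wed afternoon→Delgado, Wed evening→Kowalski.
Total: 130 + 130 + 100 + 105 + 100 + 125 + 105 + 125 = $920.

$920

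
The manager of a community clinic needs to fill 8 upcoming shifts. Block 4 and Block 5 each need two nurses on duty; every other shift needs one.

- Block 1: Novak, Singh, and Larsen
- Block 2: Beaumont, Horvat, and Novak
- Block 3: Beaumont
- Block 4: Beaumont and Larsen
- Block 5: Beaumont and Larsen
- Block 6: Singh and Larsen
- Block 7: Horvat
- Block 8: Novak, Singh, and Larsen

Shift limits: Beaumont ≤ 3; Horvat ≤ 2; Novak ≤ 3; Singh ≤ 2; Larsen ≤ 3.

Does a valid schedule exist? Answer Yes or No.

Yes

Block 3 can only be covered by Beaumont, so that assignment is forced.
Block 4 can only be covered by Beaumont and Larsen, so that assignment is forced.
Block 5 can only be covered by Beaumont and Larsen, so that assignment is forced.
One valid schedule: Block 1→Novak, Block 2→Horvat, Block 3→Beaumont, Block 4→Beaumont+Larsen, Block 5→Beaumont+Larsen, Block 6→Singh, Block 7→Horvat, Block 8→Novak.
Loads: Beaumont 3/3, Horvat 2/2, Novak 2/3, Singh 1/2, Larsen 2/3 — all within limits.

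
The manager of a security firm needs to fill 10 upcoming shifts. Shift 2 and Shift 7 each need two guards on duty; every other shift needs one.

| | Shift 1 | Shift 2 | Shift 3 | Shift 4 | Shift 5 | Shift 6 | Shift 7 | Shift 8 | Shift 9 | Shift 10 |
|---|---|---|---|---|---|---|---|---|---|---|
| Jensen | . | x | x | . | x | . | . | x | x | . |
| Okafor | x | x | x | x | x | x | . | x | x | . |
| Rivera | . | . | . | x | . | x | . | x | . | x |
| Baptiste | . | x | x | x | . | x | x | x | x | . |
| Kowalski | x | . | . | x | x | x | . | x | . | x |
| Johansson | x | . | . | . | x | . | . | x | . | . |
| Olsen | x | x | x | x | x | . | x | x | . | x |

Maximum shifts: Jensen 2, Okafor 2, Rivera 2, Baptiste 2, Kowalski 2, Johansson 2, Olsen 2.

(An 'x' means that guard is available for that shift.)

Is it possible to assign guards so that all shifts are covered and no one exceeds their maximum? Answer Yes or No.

Shift 7 can only be covered by Baptiste and Olsen, so that assignment is forced.
One valid schedule: Shift 1→Okafor, Shift 2→Baptiste+Olsen, Shift 3→Jensen, Shift 4→Rivera, Shift 5→Kowalski, Shift 6→Okafor, Shift 7→Baptiste+Olsen, Shift 8→Kowalski, Shift 9→Jensen, Shift 10→Rivera.
Loads: Jensen 2/2, Okafor 2/2, Rivera 2/2, Baptiste 2/2, Kowalski 2/2, Johansson 0/2, Olsen 2/2 — all within limits.

Yes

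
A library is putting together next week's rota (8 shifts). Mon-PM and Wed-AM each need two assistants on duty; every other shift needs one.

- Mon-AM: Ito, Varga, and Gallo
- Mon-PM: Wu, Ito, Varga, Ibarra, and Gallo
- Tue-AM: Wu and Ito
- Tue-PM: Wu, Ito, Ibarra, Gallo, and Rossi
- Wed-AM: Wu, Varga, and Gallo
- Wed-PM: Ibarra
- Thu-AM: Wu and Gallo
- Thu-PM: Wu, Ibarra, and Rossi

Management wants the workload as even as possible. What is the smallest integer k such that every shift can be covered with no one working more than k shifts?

With 6 assistants and 10 worker-slots to fill, someone must work at least ⌈10/6⌉ = 2 shifts, so k ≥ 2.
k = 2 works: Mon-AM→Ito, Mon-PM→Varga+Gallo, Tue-AM→Wu, Tue-PM→Ito, Wed-AM→Varga+Gallo, Wed-PM→Ibarra, Thu-AM→Wu, Thu-PM→Ibarra.
Loads: Wu 2, Ito 2, Varga 2, Ibarra 2, Gallo 2, Rossi 0 — all ≤ 2.

2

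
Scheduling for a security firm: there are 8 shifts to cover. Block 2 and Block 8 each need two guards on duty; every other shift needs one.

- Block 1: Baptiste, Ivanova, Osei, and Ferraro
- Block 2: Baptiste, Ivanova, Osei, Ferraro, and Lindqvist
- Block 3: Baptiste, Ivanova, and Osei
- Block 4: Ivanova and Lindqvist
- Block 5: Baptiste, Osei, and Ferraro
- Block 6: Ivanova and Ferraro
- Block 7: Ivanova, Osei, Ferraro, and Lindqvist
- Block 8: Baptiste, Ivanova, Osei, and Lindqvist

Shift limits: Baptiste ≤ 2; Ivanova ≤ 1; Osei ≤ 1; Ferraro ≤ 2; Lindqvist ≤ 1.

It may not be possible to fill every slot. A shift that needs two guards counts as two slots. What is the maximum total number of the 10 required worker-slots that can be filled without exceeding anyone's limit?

Total capacity across all guards is 2+1+1+2+1 = 7, and 10 slots are needed, so at most 7 can be filled.
An assignment achieving 7: Block 1→Osei, Block 3→Baptiste, Block 4→Ivanova, Block 5→Baptiste, Block 6→Ferraro, Block 7→Ferraro, Block 8→Lindqvist.
Loads: Baptiste 2/2, Ivanova 1/1, Osei 1/1, Ferraro 2/2, Lindqvist 1/1.

7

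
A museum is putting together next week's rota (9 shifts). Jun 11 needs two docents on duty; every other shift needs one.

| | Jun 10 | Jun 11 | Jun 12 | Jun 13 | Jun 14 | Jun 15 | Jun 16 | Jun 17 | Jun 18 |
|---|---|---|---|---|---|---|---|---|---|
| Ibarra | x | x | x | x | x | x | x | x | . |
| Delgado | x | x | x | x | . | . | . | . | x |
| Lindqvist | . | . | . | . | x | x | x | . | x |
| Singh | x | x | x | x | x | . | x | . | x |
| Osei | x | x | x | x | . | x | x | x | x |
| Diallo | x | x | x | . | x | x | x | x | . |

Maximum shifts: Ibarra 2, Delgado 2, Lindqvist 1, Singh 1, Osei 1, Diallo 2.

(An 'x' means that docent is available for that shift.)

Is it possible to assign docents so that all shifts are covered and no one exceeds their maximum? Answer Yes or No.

Total capacity is 2+2+1+1+1+2 = 9 but 10 worker-slots are needed — infeasible.

No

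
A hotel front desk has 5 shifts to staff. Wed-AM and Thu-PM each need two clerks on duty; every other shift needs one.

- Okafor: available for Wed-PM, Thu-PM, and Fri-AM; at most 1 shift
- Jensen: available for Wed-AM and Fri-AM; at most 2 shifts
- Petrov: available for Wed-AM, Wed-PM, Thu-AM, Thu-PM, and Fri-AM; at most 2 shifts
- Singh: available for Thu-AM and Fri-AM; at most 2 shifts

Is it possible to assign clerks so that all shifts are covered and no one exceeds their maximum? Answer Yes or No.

Total capacity is 7 and 7 slots are needed, so capacity alone doesn't rule it out.
Shifts {Wed-AM, Wed-PM, Thu-PM} need 5 worker-slots in total, but the clerks available for any of those shifts (Okafor, Jensen, and Petrov) can supply at most 4 among them. So no valid schedule exists.

No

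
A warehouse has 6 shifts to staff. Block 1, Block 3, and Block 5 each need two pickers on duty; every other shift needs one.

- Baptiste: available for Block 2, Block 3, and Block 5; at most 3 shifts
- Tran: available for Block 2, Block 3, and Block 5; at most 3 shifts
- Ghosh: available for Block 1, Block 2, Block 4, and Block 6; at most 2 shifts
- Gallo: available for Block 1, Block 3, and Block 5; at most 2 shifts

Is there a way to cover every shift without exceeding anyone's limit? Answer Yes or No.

Total capacity is 10 and 9 slots are needed, so capacity alone doesn't rule it out.
Shifts {Block 1, Block 4, Block 6} need 4 worker-slots in total, but the pickers available for any of those shifts (Ghosh and Gallo) can supply at most 3 among them. So no valid schedule exists.

No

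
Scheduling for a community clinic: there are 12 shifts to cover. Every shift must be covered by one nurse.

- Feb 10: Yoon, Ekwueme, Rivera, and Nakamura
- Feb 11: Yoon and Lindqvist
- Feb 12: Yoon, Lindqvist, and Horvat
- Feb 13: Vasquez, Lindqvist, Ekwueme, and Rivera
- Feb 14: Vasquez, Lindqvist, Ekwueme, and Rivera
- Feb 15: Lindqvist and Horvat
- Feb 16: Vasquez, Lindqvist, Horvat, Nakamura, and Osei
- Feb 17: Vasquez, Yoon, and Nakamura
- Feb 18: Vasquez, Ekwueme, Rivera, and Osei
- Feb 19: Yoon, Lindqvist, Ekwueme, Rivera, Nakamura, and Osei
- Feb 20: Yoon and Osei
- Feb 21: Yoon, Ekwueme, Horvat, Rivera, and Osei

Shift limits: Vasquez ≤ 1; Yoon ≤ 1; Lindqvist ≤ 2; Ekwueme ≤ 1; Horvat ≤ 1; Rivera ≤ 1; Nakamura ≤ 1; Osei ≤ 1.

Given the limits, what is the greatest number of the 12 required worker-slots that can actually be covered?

Total capacity across all nurses is 1+1+2+1+1+1+1+1 = 9, and 12 slots are needed, so at most 9 can be filled.
An assignment achieving 9: Feb 10→Ekwueme, Feb 11→Yoon, Feb 12→Lindqvist, Feb 13→Rivera, Feb 15→Lindqvist, Feb 16→Horvat, Feb 17→Vasquez, Feb 19→Nakamura, Feb 20→Osei.
Loads: Vasquez 1/1, Yoon 1/1, Lindqvist 2/2, Ekwueme 1/1, Horvat 1/1, Rivera 1/1, Nakamura 1/1, Osei 1/1.

9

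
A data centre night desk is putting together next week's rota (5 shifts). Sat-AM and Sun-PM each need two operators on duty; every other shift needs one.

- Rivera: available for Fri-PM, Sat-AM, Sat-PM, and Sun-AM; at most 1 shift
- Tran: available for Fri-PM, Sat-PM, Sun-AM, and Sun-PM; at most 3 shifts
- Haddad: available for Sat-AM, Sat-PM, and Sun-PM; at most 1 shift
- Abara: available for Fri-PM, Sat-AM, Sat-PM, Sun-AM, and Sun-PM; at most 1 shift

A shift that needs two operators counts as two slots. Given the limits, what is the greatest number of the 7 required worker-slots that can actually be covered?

Total capacity across all operators is 1+3+1+1 = 6, and 7 slots are needed, so at most 6 can be filled.
An assignment achieving 6: Fri-PM→Rivera, Sat-AM→Haddad+Abara, Sat-PM→Tran, Sun-AM→Tran, Sun-PM→Tran.
Loads: Rivera 1/1, Tran 3/3, Haddad 1/1, Abara 1/1.

6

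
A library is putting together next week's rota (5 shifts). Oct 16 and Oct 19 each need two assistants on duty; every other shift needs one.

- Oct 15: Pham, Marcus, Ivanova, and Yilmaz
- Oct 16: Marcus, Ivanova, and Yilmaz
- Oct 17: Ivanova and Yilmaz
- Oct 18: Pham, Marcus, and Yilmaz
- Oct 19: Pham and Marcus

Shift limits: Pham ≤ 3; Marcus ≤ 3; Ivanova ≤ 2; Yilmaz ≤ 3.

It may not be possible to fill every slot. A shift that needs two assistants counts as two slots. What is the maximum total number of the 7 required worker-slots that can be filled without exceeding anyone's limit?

Total capacity across all assistants is 3+3+2+3 = 11, and 7 slots are needed, so at most 7 can be filled.
An assignment achieving 7: Oct 15→Pham, Oct 16→Marcus+Ivanova, Oct 17→Ivanova, Oct 18→Pham, Oct 19→Pham+Marcus.
Loads: Pham 3/3, Marcus 2/3, Ivanova 2/2, Yilmaz 0/3.

7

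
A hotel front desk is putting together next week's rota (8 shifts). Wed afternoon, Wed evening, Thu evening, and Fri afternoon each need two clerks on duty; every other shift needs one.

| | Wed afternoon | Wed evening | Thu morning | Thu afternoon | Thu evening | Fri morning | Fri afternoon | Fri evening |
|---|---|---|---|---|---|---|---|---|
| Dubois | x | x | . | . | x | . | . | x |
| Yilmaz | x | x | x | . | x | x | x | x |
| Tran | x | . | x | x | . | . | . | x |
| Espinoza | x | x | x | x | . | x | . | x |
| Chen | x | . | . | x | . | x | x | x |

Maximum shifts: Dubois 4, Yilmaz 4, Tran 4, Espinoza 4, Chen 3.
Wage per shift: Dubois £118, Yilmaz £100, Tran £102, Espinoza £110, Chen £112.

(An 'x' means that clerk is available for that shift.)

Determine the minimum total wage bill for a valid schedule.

Thu evening can only be covered by Dubois and Yilmaz, so that assignment is forced.
Fri afternoon can only be covered by Yilmaz and Chen, so that assignment is forced.
Picking the cheapest available clerk for each shift independently would cost £1244, but that ignores the shift limits.
An optimal schedule: Wed afternoon→Tran+Espinoza, Wed evening→Yilmaz+Espinoza, Thu morning→Tran, Thu afternoon→Tran, Thu evening→Yilmaz+Dubois, Fri morning→Yilmaz, Fri afternoon→Yilmaz+Chen, Fri evening→Tran.
Total: 102 + 110 + 100 + 110 + 102 + 102 + 100 + 118 + 100 + 100 + 112 + 102 = £1258.

£1258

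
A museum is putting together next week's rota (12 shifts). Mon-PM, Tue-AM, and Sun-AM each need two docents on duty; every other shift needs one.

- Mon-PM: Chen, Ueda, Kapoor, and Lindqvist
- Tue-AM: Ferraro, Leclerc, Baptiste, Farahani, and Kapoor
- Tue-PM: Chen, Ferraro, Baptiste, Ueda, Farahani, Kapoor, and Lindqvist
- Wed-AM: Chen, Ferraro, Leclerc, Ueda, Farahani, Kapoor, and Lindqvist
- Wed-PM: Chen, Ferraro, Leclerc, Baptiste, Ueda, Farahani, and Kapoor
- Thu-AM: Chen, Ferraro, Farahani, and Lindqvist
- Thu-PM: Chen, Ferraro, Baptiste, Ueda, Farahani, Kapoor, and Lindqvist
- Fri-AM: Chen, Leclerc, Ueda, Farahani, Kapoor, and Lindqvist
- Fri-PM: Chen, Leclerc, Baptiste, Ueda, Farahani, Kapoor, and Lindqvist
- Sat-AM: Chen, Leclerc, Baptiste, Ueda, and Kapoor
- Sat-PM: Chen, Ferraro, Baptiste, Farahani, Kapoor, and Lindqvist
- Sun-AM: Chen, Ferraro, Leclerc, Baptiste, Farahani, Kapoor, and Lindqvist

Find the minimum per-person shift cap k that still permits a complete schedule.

2

With 8 docents and 15 worker-slots to fill, someone must work at least ⌈15/8⌉ = 2 shifts, so k ≥ 2.
k = 2 works: Mon-PM→Ueda+Kapoor, Tue-AM→Farahani+Kapoor, Tue-PM→Ferraro, Wed-AM→Leclerc, Wed-PM→Baptiste, Thu-AM→Chen, Thu-PM→Baptiste, Fri-AM→Leclerc, Fri-PM→Ueda, Sat-AM→Chen, Sat-PM→Ferraro, Sun-AM→Farahani+Lindqvist.
Loads: Chen 2, Ferraro 2, Leclerc 2, Baptiste 2, Ueda 2, Farahani 2, Kapoor 2, Lindqvist 1 — all ≤ 2.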